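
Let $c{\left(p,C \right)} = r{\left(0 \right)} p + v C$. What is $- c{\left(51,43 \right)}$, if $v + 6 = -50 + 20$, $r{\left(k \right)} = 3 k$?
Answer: $1548$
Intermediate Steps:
$v = -36$ ($v = -6 + \left(-50 + 20\right) = -6 - 30 = -36$)
$c{\left(p,C \right)} = - 36 C$ ($c{\left(p,C \right)} = 3 \cdot 0 p - 36 C = 0 p - 36 C = 0 - 36 C = - 36 C$)
$- c{\left(51,43 \right)} = - \left(-36\right) 43 = \left(-1\right) \left(-1548\right) = 1548$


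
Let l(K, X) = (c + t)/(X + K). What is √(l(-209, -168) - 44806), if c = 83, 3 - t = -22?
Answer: I*√6368272690/377 ≈ 211.68*I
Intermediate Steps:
t = 25 (t = 3 - 1*(-22) = 3 + 22 = 25)
l(K, X) = 108/(K + X) (l(K, X) = (83 + 25)/(X + K) = 108/(K + X))
√(l(-209, -168) - 44806) = √(108/(-209 - 168) - 44806) = √(108/(-377) - 44806) = √(108*(-1/377) - 44806) = √(-108/377 - 44806) = √(-16891970/377) = I*√6368272690/377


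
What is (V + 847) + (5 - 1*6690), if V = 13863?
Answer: 8025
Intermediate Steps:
(V + 847) + (5 - 1*6690) = (13863 + 847) + (5 - 1*6690) = 14710 + (5 - 6690) = 14710 - 6685 = 8025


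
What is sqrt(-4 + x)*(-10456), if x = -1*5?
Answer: -31368*I ≈ -31368.0*I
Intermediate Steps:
x = -5
sqrt(-4 + x)*(-10456) = sqrt(-4 - 5)*(-10456) = sqrt(-9)*(-10456) = (3*I)*(-10456) = -31368*I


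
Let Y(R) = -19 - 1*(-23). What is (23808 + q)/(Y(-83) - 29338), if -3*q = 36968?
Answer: -17228/44001 ≈ -0.39154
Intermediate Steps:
q = -36968/3 (q = -⅓*36968 = -36968/3 ≈ -12323.)
Y(R) = 4 (Y(R) = -19 + 23 = 4)
(23808 + q)/(Y(-83) - 29338) = (23808 - 36968/3)/(4 - 29338) = (34456/3)/(-29334) = (34456/3)*(-1/29334) = -17228/44001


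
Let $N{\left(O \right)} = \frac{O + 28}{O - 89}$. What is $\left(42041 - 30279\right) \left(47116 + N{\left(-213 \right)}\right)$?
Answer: $\frac{83682025177}{151} \approx 5.5419 \cdot 10^{8}$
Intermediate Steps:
$N{\left(O \right)} = \frac{28 + O}{-89 + O}$
$\left(42041 - 30279\right) \left(47116 + N{\left(-213 \right)}\right) = \left(42041 - 30279\right) \left(47116 + \frac{28 - 213}{-89 - 213}\right) = 11762 \left(47116 + \frac{1}{-302} \left(-185\right)\right) = 11762 \left(47116 - - \frac{185}{302}\right) = 11762 \left(47116 + \frac{185}{302}\right) = 11762 \cdot \frac{14229217}{302} = \frac{83682025177}{151}$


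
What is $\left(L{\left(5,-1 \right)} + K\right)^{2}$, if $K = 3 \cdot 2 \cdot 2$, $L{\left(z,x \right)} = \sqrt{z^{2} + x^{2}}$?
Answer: $\left(12 + \sqrt{26}\right)^{2} \approx 292.38$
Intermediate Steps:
$L{\left(z,x \right)} = \sqrt{x^{2} + z^{2}}$
$K = 12$ ($K = 6 \cdot 2 = 12$)
$\left(L{\left(5,-1 \right)} + K\right)^{2} = \left(\sqrt{\left(-1\right)^{2} + 5^{2}} + 12\right)^{2} = \left(\sqrt{1 + 25} + 12\right)^{2} = \left(\sqrt{26} + 12\right)^{2} = \left(12 + \sqrt{26}\right)^{2}$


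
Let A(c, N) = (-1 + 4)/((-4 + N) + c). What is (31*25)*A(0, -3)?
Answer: -2325/7 ≈ -332.14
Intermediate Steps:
A(c, N) = 3/(-4 + N + c)
(31*25)*A(0, -3) = (31*25)*(3/(-4 - 3 + 0)) = 775*(3/(-7)) = 775*(3*(-1/7)) = 775*(-3/7) = -2325/7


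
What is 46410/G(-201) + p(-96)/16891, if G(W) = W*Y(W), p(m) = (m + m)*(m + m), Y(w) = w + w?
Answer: 627099373/227471097 ≈ 2.7568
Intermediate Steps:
Y(w) = 2*w
p(m) = 4*m**2 (p(m) = (2*m)*(2*m) = 4*m**2)
G(W) = 2*W**2 (G(W) = W*(2*W) = 2*W**2)
46410/G(-201) + p(-96)/16891 = 46410/((2*(-201)**2)) + (4*(-96)**2)/16891 = 46410/((2*40401)) + (4*9216)*(1/16891) = 46410/80802 + 36864*(1/16891) = 46410*(1/80802) + 36864/16891 = 7735/13467 + 36864/16891 = 627099373/227471097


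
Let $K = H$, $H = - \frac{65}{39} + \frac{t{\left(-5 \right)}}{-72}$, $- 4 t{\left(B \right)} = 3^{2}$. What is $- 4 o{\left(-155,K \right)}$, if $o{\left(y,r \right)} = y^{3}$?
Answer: $14895500$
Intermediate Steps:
$t{\left(B \right)} = - \frac{9}{4}$ ($t{\left(B \right)} = - \frac{3^{2}}{4} = \left(- \frac{1}{4}\right) 9 = - \frac{9}{4}$)
$H = - \frac{157}{96}$ ($H = - \frac{65}{39} - \frac{9}{4 \left(-72\right)} = \left(-65\right) \frac{1}{39} - - \frac{1}{32} = - \frac{5}{3} + \frac{1}{32} = - \frac{157}{96} \approx -1.6354$)
$K = - \frac{157}{96} \approx -1.6354$
$- 4 o{\left(-155,K \right)} = - 4 \left(-155\right)^{3} = \left(-4\right) \left(-3723875\right) = 14895500$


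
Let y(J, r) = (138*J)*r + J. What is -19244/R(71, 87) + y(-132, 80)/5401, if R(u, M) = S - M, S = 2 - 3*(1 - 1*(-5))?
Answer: -4197872/50573 ≈ -83.006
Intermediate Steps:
S = -16 (S = 2 - 3*(1 + 5) = 2 - 3*6 = 2 - 18 = -16)
R(u, M) = -16 - M
y(J, r) = J + 138*J*r (y(J, r) = 138*J*r + J = J + 138*J*r)
-19244/R(71, 87) + y(-132, 80)/5401 = -19244/(-16 - 1*87) - 132*(1 + 138*80)/5401 = -19244/(-16 - 87) - 132*(1 + 11040)*(1/5401) = -19244/(-103) - 132*11041*(1/5401) = -19244*(-1/103) - 1457412*1/5401 = 19244/103 - 132492/491 = -4197872/50573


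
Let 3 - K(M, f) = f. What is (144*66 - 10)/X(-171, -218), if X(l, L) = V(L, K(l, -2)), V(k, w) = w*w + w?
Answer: 4747/15 ≈ 316.47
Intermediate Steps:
K(M, f) = 3 - f
V(k, w) = w + w**2 (V(k, w) = w**2 + w = w + w**2)
X(l, L) = 30 (X(l, L) = (3 - 1*(-2))*(1 + (3 - 1*(-2))) = (3 + 2)*(1 + (3 + 2)) = 5*(1 + 5) = 5*6 = 30)
(144*66 - 10)/X(-171, -218) = (144*66 - 10)/30 = (9504 - 10)*(1/30) = 9494*(1/30) = 4747/15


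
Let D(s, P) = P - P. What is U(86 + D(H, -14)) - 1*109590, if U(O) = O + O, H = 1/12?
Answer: -109418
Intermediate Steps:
H = 1/12 ≈ 0.083333
D(s, P) = 0
U(O) = 2*O
U(86 + D(H, -14)) - 1*109590 = 2*(86 + 0) - 1*109590 = 2*86 - 109590 = 172 - 109590 = -109418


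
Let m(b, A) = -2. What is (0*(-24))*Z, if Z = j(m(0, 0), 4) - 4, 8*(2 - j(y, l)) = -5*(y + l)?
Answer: 0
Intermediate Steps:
j(y, l) = 2 + 5*l/8 + 5*y/8 (j(y, l) = 2 - (-5)*(y + l)/8 = 2 - (-5)*(l + y)/8 = 2 - (-5*l - 5*y)/8 = 2 + (5*l/8 + 5*y/8) = 2 + 5*l/8 + 5*y/8)
Z = -3/4 (Z = (2 + (5/8)*4 + (5/8)*(-2)) - 4 = (2 + 5/2 - 5/4) - 4 = 13/4 - 4 = -3/4 ≈ -0.75000)
(0*(-24))*Z = (0*(-24))*(-3/4) = 0*(-3/4) = 0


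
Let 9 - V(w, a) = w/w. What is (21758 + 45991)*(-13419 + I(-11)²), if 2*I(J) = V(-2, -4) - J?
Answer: -3612037935/4 ≈ -9.0301e+8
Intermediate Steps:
V(w, a) = 8 (V(w, a) = 9 - w/w = 9 - 1*1 = 9 - 1 = 8)
I(J) = 4 - J/2 (I(J) = (8 - J)/2 = 4 - J/2)
(21758 + 45991)*(-13419 + I(-11)²) = (21758 + 45991)*(-13419 + (4 - ½*(-11))²) = 67749*(-13419 + (4 + 11/2)²) = 67749*(-13419 + (19/2)²) = 67749*(-13419 + 361/4) = 67749*(-53315/4) = -3612037935/4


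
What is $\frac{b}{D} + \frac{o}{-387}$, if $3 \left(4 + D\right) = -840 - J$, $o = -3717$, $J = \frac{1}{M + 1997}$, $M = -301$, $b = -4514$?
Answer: $\frac{1584373085}{62134699} \approx 25.499$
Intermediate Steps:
$J = \frac{1}{1696}$ ($J = \frac{1}{-301 + 1997} = \frac{1}{1696} \approx 0.00058962$)
$D = - \frac{1444993}{5088}$ ($D = -4 + \frac{-840 - \frac{1}{1696}}{3} = -4 + \frac{1}{3} \left(- \frac{1424641}{1696}\right) = -4 - \frac{1424641}{5088} = - \frac{1444993}{5088} \approx -284.0$)
$\frac{b}{D} + \frac{o}{-387} = - \frac{4514}{- \frac{1444993}{5088}} - \frac{3717}{-387} = \left(-4514\right) \left(- \frac{5088}{1444993}\right) - - \frac{413}{43} = \frac{22967232}{1444993} + \frac{413}{43} = \frac{1584373085}{62134699}$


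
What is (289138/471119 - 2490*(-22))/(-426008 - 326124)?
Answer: -12904093979/177171837854 ≈ -0.072834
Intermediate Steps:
(289138/471119 - 2490*(-22))/(-426008 - 326124) = (289138*(1/471119) + 54780)/(-752132) = (289138/471119 + 54780)*(-1/752132) = (25808187958/471119)*(-1/752132) = -12904093979/177171837854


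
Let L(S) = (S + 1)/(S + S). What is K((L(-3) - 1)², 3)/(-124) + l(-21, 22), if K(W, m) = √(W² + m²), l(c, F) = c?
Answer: -21 - √745/1116 ≈ -21.024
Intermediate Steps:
L(S) = (1 + S)/(2*S) (L(S) = (1 + S)/((2*S)) = (1 + S)*(1/(2*S)) = (1 + S)/(2*S))
K((L(-3) - 1)², 3)/(-124) + l(-21, 22) = √((((½)*(1 - 3)/(-3) - 1)²)² + 3²)/(-124) - 21 = √((((½)*(-⅓)*(-2) - 1)²)² + 9)*(-1/124) - 21 = √(((⅓ - 1)²)² + 9)*(-1/124) - 21 = √(((-⅔)²)² + 9)*(-1/124) - 21 = √((4/9)² + 9)*(-1/124) - 21 = √(16/81 + 9)*(-1/124) - 21 = √(745/81)*(-1/124) - 21 = (√745/9)*(-1/124) - 21 = -√745/1116 - 21 = -21 - √745/1116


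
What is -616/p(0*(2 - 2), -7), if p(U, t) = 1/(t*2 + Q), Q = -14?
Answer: 17248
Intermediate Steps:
p(U, t) = 1/(-14 + 2*t) (p(U, t) = 1/(t*2 - 14) = 1/(2*t - 14) = 1/(-14 + 2*t))
-616/p(0*(2 - 2), -7) = -616/(1/(2*(-7 - 7))) = -616/((½)/(-14)) = -616/((½)*(-1/14)) = -616/(-1/28) = -616*(-28) = 17248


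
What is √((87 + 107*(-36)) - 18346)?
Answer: I*√22111 ≈ 148.7*I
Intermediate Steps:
√((87 + 107*(-36)) - 18346) = √((87 - 3852) - 18346) = √(-3765 - 18346) = √(-22111) = I*√22111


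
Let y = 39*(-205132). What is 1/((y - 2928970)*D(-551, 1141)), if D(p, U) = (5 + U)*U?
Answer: -1/14290761689148 ≈ -6.9975e-14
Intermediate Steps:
D(p, U) = U*(5 + U)
y = -8000148
1/((y - 2928970)*D(-551, 1141)) = 1/((-8000148 - 2928970)*((1141*(5 + 1141)))) = 1/((-10929118)*((1141*1146))) = -1/10929118/1307586 = -1/10929118*1/1307586 = -1/14290761689148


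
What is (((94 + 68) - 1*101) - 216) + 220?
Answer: 65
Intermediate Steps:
(((94 + 68) - 1*101) - 216) + 220 = ((162 - 101) - 216) + 220 = (61 - 216) + 220 = -155 + 220 = 65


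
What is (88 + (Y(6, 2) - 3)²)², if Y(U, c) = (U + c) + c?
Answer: 18769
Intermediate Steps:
Y(U, c) = U + 2*c
(88 + (Y(6, 2) - 3)²)² = (88 + ((6 + 2*2) - 3)²)² = (88 + ((6 + 4) - 3)²)² = (88 + (10 - 3)²)² = (88 + 7²)² = (88 + 49)² = 137² = 18769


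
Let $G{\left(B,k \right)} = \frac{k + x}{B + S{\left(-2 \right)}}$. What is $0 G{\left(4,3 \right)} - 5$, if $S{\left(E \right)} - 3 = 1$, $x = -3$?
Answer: $-5$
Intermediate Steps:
$S{\left(E \right)} = 4$ ($S{\left(E \right)} = 3 + 1 = 4$)
$G{\left(B,k \right)} = \frac{-3 + k}{4 + B}$ ($G{\left(B,k \right)} = \frac{k - 3}{B + 4} = \frac{-3 + k}{4 + B}$)
$0 G{\left(4,3 \right)} - 5 = 0 \frac{-3 + 3}{4 + 4} - 5 = 0 \cdot \frac{1}{8} \cdot 0 - 5 = 0 \cdot 0 - 5 = 0 - 5 = -5$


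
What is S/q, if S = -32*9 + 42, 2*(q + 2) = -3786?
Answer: 246/1895 ≈ 0.12982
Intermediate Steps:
q = -1895 (q = -2 + (1/2)*(-3786) = -2 - 1893 = -1895)
S = -246 (S = -288 + 42 = -246)
S/q = -246/(-1895) = -246*(-1/1895) = 246/1895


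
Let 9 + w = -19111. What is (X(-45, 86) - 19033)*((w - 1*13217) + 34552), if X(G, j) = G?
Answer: -42257770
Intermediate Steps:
w = -19120 (w = -9 - 19111 = -19120)
(X(-45, 86) - 19033)*((w - 1*13217) + 34552) = (-45 - 19033)*((-19120 - 1*13217) + 34552) = -19078*((-19120 - 13217) + 34552) = -19078*(-32337 + 34552) = -19078*2215 = -42257770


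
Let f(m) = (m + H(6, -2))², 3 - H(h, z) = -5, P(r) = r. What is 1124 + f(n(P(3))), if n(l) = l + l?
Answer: 1320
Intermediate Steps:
n(l) = 2*l
H(h, z) = 8 (H(h, z) = 3 - 1*(-5) = 3 + 5 = 8)
f(m) = (8 + m)² (f(m) = (m + 8)² = (8 + m)²)
1124 + f(n(P(3))) = 1124 + (8 + 2*3)² = 1124 + (8 + 6)² = 1124 + 14² = 1124 + 196 = 1320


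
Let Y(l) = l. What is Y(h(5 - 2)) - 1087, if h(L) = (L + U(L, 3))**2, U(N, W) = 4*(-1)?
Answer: -1086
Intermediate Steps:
U(N, W) = -4
h(L) = (-4 + L)**2 (h(L) = (L - 4)**2 = (-4 + L)**2)
Y(h(5 - 2)) - 1087 = (-4 + (5 - 2))**2 - 1087 = (-4 + 3)**2 - 1087 = (-1)**2 - 1087 = 1 - 1087 = -1086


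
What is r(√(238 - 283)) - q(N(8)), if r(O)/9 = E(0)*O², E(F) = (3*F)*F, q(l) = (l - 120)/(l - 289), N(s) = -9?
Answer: -129/298 ≈ -0.43289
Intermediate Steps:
q(l) = (-120 + l)/(-289 + l)
E(F) = 3*F²
r(O) = 0 (r(O) = 9*((3*0²)*O²) = 9*((3*0)*O²) = 9*(0*O²) = 9*0 = 0)
r(√(238 - 283)) - q(N(8)) = 0 - (-120 - 9)/(-289 - 9) = 0 - (-129)/(-298) = 0 - (-1)*(-129)/298 = 0 - 1*129/298 = 0 - 129/298 = -129/298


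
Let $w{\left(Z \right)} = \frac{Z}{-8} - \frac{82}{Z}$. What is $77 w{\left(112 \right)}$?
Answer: $- \frac{9075}{8} \approx -1134.4$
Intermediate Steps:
$w{\left(Z \right)} = - \frac{82}{Z} - \frac{Z}{8}$ ($w{\left(Z \right)} = Z \left(- \frac{1}{8}\right) - \frac{82}{Z} = - \frac{Z}{8} - \frac{82}{Z} = - \frac{82}{Z} - \frac{Z}{8}$)
$77 w{\left(112 \right)} = 77 \left(- \frac{82}{112} - 14\right) = 77 \left(\left(-82\right) \frac{1}{112} - 14\right) = 77 \left(- \frac{41}{56} - 14\right) = 77 \left(- \frac{825}{56}\right) = - \frac{9075}{8}$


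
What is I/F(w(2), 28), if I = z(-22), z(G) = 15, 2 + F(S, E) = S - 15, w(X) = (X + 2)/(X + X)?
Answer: -15/16 ≈ -0.93750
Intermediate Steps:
w(X) = (2 + X)/(2*X) (w(X) = (2 + X)/((2*X)) = (2 + X)*(1/(2*X)) = (2 + X)/(2*X))
F(S, E) = -17 + S (F(S, E) = -2 + (S - 15) = -2 + (-15 + S) = -17 + S)
I = 15
I/F(w(2), 28) = 15/(-17 + (½)*(2 + 2)/2) = 15/(-17 + (½)*(½)*4) = 15/(-17 + 1) = 15/(-16) = 15*(-1/16) = -15/16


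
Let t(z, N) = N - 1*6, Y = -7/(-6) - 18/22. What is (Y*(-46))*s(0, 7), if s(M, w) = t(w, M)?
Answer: 1058/11 ≈ 96.182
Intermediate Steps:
Y = 23/66 (Y = -7*(-1/6) - 18*1/22 = 7/6 - 9/11 = 23/66 ≈ 0.34848)
t(z, N) = -6 + N (t(z, N) = N - 6 = -6 + N)
s(M, w) = -6 + M
(Y*(-46))*s(0, 7) = ((23/66)*(-46))*(-6 + 0) = -529/33*(-6) = 1058/11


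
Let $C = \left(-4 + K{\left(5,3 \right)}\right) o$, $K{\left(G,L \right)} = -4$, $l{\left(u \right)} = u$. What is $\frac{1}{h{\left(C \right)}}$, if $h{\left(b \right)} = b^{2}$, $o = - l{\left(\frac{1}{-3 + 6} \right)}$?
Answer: $\frac{9}{64} \approx 0.14063$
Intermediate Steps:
$o = - \frac{1}{3}$ ($o = - \frac{1}{-3 + 6} = - \frac{1}{3} \approx -0.33333$)
$C = \frac{8}{3}$ ($C = \left(-4 - 4\right) \left(- \frac{1}{3}\right) = \left(-8\right) \left(- \frac{1}{3}\right) = \frac{8}{3} \approx 2.6667$)
$\frac{1}{h{\left(C \right)}} = \frac{1}{\left(\frac{8}{3}\right)^{2}} = \frac{1}{\frac{64}{9}} = \frac{9}{64}$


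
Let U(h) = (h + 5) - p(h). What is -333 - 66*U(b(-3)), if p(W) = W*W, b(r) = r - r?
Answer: -663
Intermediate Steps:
b(r) = 0
p(W) = W²
U(h) = 5 + h - h² (U(h) = (h + 5) - h² = (5 + h) - h² = 5 + h - h²)
-333 - 66*U(b(-3)) = -333 - 66*(5 + 0 - 1*0²) = -333 - 66*(5 + 0 - 1*0) = -333 - 66*(5 + 0 + 0) = -333 - 66*5 = -333 - 330 = -663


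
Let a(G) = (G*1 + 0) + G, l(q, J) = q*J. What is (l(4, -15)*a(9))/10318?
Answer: -540/5159 ≈ -0.10467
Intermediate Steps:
l(q, J) = J*q
a(G) = 2*G (a(G) = (G + 0) + G = G + G = 2*G)
(l(4, -15)*a(9))/10318 = ((-15*4)*(2*9))/10318 = -60*18*(1/10318) = -1080*1/10318 = -540/5159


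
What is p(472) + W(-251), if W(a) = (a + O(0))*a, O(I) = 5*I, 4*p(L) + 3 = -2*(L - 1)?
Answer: 251059/4 ≈ 62765.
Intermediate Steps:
p(L) = -¼ - L/2 (p(L) = -¾ + (-2*(L - 1))/4 = -¾ + (-2*(-1 + L))/4 = -¾ + (2 - 2*L)/4 = -¾ + (½ - L/2) = -¼ - L/2)
W(a) = a² (W(a) = (a + 5*0)*a = (a + 0)*a = a*a = a²)
p(472) + W(-251) = (-¼ - ½*472) + (-251)² = (-¼ - 236) + 63001 = -945/4 + 63001 = 251059/4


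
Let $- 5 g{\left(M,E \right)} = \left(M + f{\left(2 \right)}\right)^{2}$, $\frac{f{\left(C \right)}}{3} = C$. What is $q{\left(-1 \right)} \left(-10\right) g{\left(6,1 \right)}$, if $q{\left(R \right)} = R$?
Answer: $-288$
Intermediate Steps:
$f{\left(C \right)} = 3 C$
$g{\left(M,E \right)} = - \frac{\left(6 + M\right)^{2}}{5}$ ($g{\left(M,E \right)} = - \frac{\left(M + 3 \cdot 2\right)^{2}}{5} = - \frac{\left(M + 6\right)^{2}}{5} = - \frac{\left(6 + M\right)^{2}}{5}$)
$q{\left(-1 \right)} \left(-10\right) g{\left(6,1 \right)} = \left(-1\right) \left(-10\right) \left(- \frac{\left(6 + 6\right)^{2}}{5}\right) = 10 \left(- \frac{12^{2}}{5}\right) = 10 \left(\left(- \frac{1}{5}\right) 144\right) = 10 \left(- \frac{144}{5}\right) = -288$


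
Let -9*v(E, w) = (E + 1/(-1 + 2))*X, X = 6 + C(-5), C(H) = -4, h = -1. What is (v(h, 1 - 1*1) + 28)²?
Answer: 784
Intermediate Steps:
X = 2 (X = 6 - 4 = 2)
v(E, w) = -2/9 - 2*E/9 (v(E, w) = -(E + 1/(-1 + 2))*2/9 = -(E + 1/1)*2/9 = -(E + 1)*2/9 = -(1 + E)*2/9 = -(2 + 2*E)/9 = -2/9 - 2*E/9)
(v(h, 1 - 1*1) + 28)² = ((-2/9 - 2/9*(-1)) + 28)² = ((-2/9 + 2/9) + 28)² = (0 + 28)² = 28² = 784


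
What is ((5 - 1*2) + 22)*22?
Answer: 550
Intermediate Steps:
((5 - 1*2) + 22)*22 = ((5 - 2) + 22)*22 = (3 + 22)*22 = 25*22 = 550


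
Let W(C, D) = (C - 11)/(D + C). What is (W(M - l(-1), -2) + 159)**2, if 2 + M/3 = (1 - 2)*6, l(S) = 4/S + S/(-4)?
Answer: 203804176/7921 ≈ 25730.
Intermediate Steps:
l(S) = 4/S - S/4 (l(S) = 4/S + S*(-1/4) = 4/S - S/4)
M = -24 (M = -6 + 3*((1 - 2)*6) = -6 + 3*(-1*6) = -6 + 3*(-6) = -6 - 18 = -24)
W(C, D) = (-11 + C)/(C + D)
(W(M - l(-1), -2) + 159)**2 = ((-11 + (-24 - (4/(-1) - 1/4*(-1))))/((-24 - (4/(-1) - 1/4*(-1))) - 2) + 159)**2 = ((-11 + (-24 - (4*(-1) + 1/4)))/((-24 - (4*(-1) + 1/4)) - 2) + 159)**2 = ((-11 + (-24 - (-4 + 1/4)))/((-24 - (-4 + 1/4)) - 2) + 159)**2 = ((-11 + (-24 - 1*(-15/4)))/((-24 - 1*(-15/4)) - 2) + 159)**2 = ((-11 + (-24 + 15/4))/((-24 + 15/4) - 2) + 159)**2 = ((-11 - 81/4)/(-81/4 - 2) + 159)**2 = (-125/4/(-89/4) + 159)**2 = (-4/89*(-125/4) + 159)**2 = (125/89 + 159)**2 = (14276/89)**2 = 203804176/7921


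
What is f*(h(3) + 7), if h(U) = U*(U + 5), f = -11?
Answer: -341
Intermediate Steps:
h(U) = U*(5 + U)
f*(h(3) + 7) = -11*(3*(5 + 3) + 7) = -11*(3*8 + 7) = -11*(24 + 7) = -11*31 = -341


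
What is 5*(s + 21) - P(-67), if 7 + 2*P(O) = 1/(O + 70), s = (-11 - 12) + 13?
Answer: 175/3 ≈ 58.333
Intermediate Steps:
s = -10 (s = -23 + 13 = -10)
P(O) = -7/2 + 1/(2*(70 + O)) (P(O) = -7/2 + 1/(2*(O + 70)) = -7/2 + 1/(2*(70 + O)))
5*(s + 21) - P(-67) = 5*(-10 + 21) - (-489 - 7*(-67))/(2*(70 - 67)) = 5*11 - (-489 + 469)/(2*3) = 55 - (-20)/(2*3) = 55 - 1*(-10/3) = 55 + 10/3 = 175/3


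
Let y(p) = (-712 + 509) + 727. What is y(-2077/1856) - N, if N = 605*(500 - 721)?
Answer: 134229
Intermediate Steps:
N = -133705 (N = 605*(-221) = -133705)
y(p) = 524 (y(p) = -203 + 727 = 524)
y(-2077/1856) - N = 524 - 1*(-133705) = 524 + 133705 = 134229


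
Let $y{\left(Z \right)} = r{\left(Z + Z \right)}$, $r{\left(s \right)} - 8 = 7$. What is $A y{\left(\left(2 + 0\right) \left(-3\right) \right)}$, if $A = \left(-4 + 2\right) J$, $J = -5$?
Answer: $150$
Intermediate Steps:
$r{\left(s \right)} = 15$ ($r{\left(s \right)} = 8 + 7 = 15$)
$A = 10$ ($A = \left(-4 + 2\right) \left(-5\right) = \left(-2\right) \left(-5\right) = 10$)
$y{\left(Z \right)} = 15$
$A y{\left(\left(2 + 0\right) \left(-3\right) \right)} = 10 \cdot 15 = 150$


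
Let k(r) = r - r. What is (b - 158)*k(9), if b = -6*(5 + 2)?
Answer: 0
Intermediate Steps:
b = -42 (b = -6*7 = -42)
k(r) = 0
(b - 158)*k(9) = (-42 - 158)*0 = -200*0 = 0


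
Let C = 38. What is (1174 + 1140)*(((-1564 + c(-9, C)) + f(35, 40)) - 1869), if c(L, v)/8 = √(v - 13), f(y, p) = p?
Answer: -7758842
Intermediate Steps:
c(L, v) = 8*√(-13 + v) (c(L, v) = 8*√(v - 13) = 8*√(-13 + v))
(1174 + 1140)*(((-1564 + c(-9, C)) + f(35, 40)) - 1869) = (1174 + 1140)*(((-1564 + 8*√(-13 + 38)) + 40) - 1869) = 2314*(((-1564 + 8*√25) + 40) - 1869) = 2314*(((-1564 + 8*5) + 40) - 1869) = 2314*(((-1564 + 40) + 40) - 1869) = 2314*((-1524 + 40) - 1869) = 2314*(-1484 - 1869) = 2314*(-3353) = -7758842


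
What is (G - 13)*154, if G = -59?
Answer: -11088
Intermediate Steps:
(G - 13)*154 = (-59 - 13)*154 = -72*154 = -11088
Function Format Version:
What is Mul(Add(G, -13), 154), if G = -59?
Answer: -11088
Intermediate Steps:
Mul(Add(G, -13), 154) = Mul(Add(-59, -13), 154) = Mul(-72, 154) = -11088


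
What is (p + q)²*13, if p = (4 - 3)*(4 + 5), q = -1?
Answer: 832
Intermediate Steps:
p = 9 (p = 1*9 = 9)
(p + q)²*13 = (9 - 1)²*13 = 8²*13 = 64*13 = 832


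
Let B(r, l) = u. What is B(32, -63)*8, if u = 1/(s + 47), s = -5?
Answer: 4/21 ≈ 0.19048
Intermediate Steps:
u = 1/42 (u = 1/(-5 + 47) = 1/42 ≈ 0.023810)
B(r, l) = 1/42
B(32, -63)*8 = (1/42)*8 = 4/21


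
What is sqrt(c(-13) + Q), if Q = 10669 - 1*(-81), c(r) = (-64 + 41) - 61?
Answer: sqrt(10666) ≈ 103.28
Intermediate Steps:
c(r) = -84 (c(r) = -23 - 61 = -84)
Q = 10750 (Q = 10669 + 81 = 10750)
sqrt(c(-13) + Q) = sqrt(-84 + 10750) = sqrt(10666)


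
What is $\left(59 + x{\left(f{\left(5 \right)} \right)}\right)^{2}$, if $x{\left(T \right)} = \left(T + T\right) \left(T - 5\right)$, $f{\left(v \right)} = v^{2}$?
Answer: $1121481$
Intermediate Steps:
$x{\left(T \right)} = 2 T \left(-5 + T\right)$
$\left(59 + x{\left(f{\left(5 \right)} \right)}\right)^{2} = \left(59 + 2 \cdot 5^{2} \left(-5 + 5^{2}\right)\right)^{2} = \left(59 + 2 \cdot 25 \left(-5 + 25\right)\right)^{2} = \left(59 + 2 \cdot 25 \cdot 20\right)^{2} = \left(59 + 1000\right)^{2} = 1059^{2} = 1121481$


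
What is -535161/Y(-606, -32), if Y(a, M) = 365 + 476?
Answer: -535161/841 ≈ -636.34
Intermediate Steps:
Y(a, M) = 841
-535161/Y(-606, -32) = -535161/841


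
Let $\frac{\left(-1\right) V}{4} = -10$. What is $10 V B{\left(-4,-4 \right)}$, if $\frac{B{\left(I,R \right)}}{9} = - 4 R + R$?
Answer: $43200$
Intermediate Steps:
$V = 40$ ($V = \left(-4\right) \left(-10\right) = 40$)
$B{\left(I,R \right)} = - 27 R$ ($B{\left(I,R \right)} = 9 \left(- 4 R + R\right) = 9 \left(- 3 R\right) = - 27 R$)
$10 V B{\left(-4,-4 \right)} = 10 \cdot 40 \left(\left(-27\right) \left(-4\right)\right) = 400 \cdot 108 = 43200$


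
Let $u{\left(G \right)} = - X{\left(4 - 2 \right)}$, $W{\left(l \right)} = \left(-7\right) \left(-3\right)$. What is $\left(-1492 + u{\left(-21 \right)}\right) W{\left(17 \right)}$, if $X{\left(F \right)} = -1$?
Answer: $-31311$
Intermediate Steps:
$W{\left(l \right)} = 21$
$u{\left(G \right)} = 1$ ($u{\left(G \right)} = \left(-1\right) \left(-1\right) = 1$)
$\left(-1492 + u{\left(-21 \right)}\right) W{\left(17 \right)} = \left(-1492 + 1\right) 21 = \left(-1491\right) 21 = -31311$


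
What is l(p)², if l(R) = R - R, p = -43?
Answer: 0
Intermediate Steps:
l(R) = 0
l(p)² = 0² = 0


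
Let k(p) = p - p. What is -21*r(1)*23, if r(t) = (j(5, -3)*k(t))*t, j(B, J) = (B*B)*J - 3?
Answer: 0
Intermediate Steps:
k(p) = 0
j(B, J) = -3 + J*B² (j(B, J) = B²*J - 3 = J*B² - 3 = -3 + J*B²)
r(t) = 0 (r(t) = ((-3 - 3*5²)*0)*t = ((-3 - 3*25)*0)*t = ((-3 - 75)*0)*t = (-78*0)*t = 0*t = 0)
-21*r(1)*23 = -21*0*23 = 0*23 = 0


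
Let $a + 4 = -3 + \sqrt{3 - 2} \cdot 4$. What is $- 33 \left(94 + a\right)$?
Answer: $-3003$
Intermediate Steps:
$a = -3$ ($a = -4 - \left(3 - \sqrt{3 - 2} \cdot 4\right) = -4 - \left(3 - \sqrt{1} \cdot 4\right) = -4 + \left(-3 + 1 \cdot 4\right) = -4 + \left(-3 + 4\right) = -4 + 1 = -3$)
$- 33 \left(94 + a\right) = - 33 \left(94 - 3\right) = \left(-33\right) 91 = -3003$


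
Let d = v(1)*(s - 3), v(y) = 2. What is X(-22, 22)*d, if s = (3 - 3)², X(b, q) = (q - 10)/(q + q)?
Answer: -18/11 ≈ -1.6364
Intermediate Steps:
X(b, q) = (-10 + q)/(2*q) (X(b, q) = (-10 + q)/((2*q)) = (-10 + q)*(1/(2*q)) = (-10 + q)/(2*q))
s = 0 (s = 0² = 0)
d = -6 (d = 2*(0 - 3) = 2*(-3) = -6)
X(-22, 22)*d = ((½)*(-10 + 22)/22)*(-6) = ((½)*(1/22)*12)*(-6) = (3/11)*(-6) = -18/11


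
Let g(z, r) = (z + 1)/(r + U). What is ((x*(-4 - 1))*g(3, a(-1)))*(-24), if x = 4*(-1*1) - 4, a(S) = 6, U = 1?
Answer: -3840/7 ≈ -548.57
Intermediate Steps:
x = -8 (x = 4*(-1) - 4 = -4 - 4 = -8)
g(z, r) = (1 + z)/(1 + r) (g(z, r) = (z + 1)/(r + 1) = (1 + z)/(1 + r))
((x*(-4 - 1))*g(3, a(-1)))*(-24) = ((-8*(-4 - 1))*((1 + 3)/(1 + 6)))*(-24) = ((-8*(-5))*(4/7))*(-24) = (40*((1/7)*4))*(-24) = (40*(4/7))*(-24) = (160/7)*(-24) = -3840/7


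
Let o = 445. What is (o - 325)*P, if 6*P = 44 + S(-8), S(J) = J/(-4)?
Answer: 920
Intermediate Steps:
S(J) = -J/4 (S(J) = J*(-¼) = -J/4)
P = 23/3 (P = (44 - ¼*(-8))/6 = (44 + 2)/6 = (⅙)*46 = 23/3 ≈ 7.6667)
(o - 325)*P = (445 - 325)*(23/3) = 120*(23/3) = 920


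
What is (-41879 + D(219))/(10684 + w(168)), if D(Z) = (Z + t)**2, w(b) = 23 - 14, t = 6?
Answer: 8746/10693 ≈ 0.81792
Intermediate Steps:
w(b) = 9
D(Z) = (6 + Z)**2 (D(Z) = (Z + 6)**2 = (6 + Z)**2)
(-41879 + D(219))/(10684 + w(168)) = (-41879 + (6 + 219)**2)/(10684 + 9) = (-41879 + 225**2)/10693 = (-41879 + 50625)*(1/10693) = 8746*(1/10693) = 8746/10693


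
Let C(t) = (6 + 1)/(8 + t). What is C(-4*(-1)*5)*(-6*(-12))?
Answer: 18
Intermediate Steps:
C(t) = 7/(8 + t)
C(-4*(-1)*5)*(-6*(-12)) = (7/(8 - 4*(-1)*5))*(-6*(-12)) = (7/(8 + 4*5))*72 = (7/(8 + 20))*72 = (7/28)*72 = (7*(1/28))*72 = (¼)*72 = 18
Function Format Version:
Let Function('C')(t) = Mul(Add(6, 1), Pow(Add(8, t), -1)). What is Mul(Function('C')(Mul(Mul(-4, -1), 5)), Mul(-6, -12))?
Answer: 18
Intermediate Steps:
Function('C')(t) = Mul(7, Pow(Add(8, t), -1))
Mul(Function('C')(Mul(Mul(-4, -1), 5)), Mul(-6, -12)) = Mul(Mul(7, Pow(Add(8, Mul(Mul(-4, -1), 5)), -1)), Mul(-6, -12)) = Mul(Mul(7, Pow(Add(8, Mul(4, 5)), -1)), 72) = Mul(Mul(7, Pow(Add(8, 20), -1)), 72) = Mul(Mul(7, Pow(28, -1)), 72) = Mul(Mul(7, Rational(1, 28)), 72) = Mul(Rational(1, 4), 72) = 18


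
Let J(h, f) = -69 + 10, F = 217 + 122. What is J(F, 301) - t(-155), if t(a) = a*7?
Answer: 1026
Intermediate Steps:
t(a) = 7*a
F = 339
J(h, f) = -59
J(F, 301) - t(-155) = -59 - 7*(-155) = -59 - 1*(-1085) = -59 + 1085 = 1026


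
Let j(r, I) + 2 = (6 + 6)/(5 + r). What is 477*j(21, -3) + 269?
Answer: -6043/13 ≈ -464.85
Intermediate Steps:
j(r, I) = -2 + 12/(5 + r) (j(r, I) = -2 + (6 + 6)/(5 + r) = -2 + 12/(5 + r))
477*j(21, -3) + 269 = 477*(2*(1 - 1*21)/(5 + 21)) + 269 = 477*(2*(1 - 21)/26) + 269 = 477*(2*(1/26)*(-20)) + 269 = 477*(-20/13) + 269 = -9540/13 + 269 = -6043/13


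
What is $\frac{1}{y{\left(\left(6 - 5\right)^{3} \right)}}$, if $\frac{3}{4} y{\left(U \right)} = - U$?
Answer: $- \frac{3}{4} \approx -0.75$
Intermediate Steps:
$y{\left(U \right)} = - \frac{4 U}{3}$ ($y{\left(U \right)} = \frac{4 \left(- U\right)}{3} = - \frac{4 U}{3}$)
$\frac{1}{y{\left(\left(6 - 5\right)^{3} \right)}} = \frac{1}{\left(- \frac{4}{3}\right) \left(6 - 5\right)^{3}} = \frac{1}{\left(- \frac{4}{3}\right) 1^{3}} = \frac{1}{\left(- \frac{4}{3}\right) 1} = \frac{1}{- \frac{4}{3}} = - \frac{3}{4}$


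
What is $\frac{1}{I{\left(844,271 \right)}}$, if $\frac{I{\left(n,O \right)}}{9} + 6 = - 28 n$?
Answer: $- \frac{1}{212742} \approx -4.7005 \cdot 10^{-6}$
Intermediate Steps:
$I{\left(n,O \right)} = -54 - 252 n$ ($I{\left(n,O \right)} = -54 + 9 \left(- 28 n\right) = -54 - 252 n$)
$\frac{1}{I{\left(844,271 \right)}} = \frac{1}{-54 - 212688} = \frac{1}{-212742} = - \frac{1}{212742}$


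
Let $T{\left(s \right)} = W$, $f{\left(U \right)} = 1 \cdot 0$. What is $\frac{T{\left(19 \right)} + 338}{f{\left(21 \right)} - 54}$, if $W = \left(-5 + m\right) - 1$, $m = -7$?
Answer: $- \frac{325}{54} \approx -6.0185$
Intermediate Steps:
$f{\left(U \right)} = 0$
$W = -13$ ($W = \left(-5 - 7\right) - 1 = -12 - 1 = -13$)
$T{\left(s \right)} = -13$
$\frac{T{\left(19 \right)} + 338}{f{\left(21 \right)} - 54} = \frac{-13 + 338}{0 - 54} = \frac{325}{0 - 54} = \frac{325}{-54} = 325 \left(- \frac{1}{54}\right) = - \frac{325}{54}$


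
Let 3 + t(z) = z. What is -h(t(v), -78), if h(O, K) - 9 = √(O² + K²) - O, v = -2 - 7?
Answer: -21 - 6*√173 ≈ -99.918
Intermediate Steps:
v = -9
t(z) = -3 + z
h(O, K) = 9 + √(K² + O²) - O (h(O, K) = 9 + (√(O² + K²) - O) = 9 + (√(K² + O²) - O) = 9 + √(K² + O²) - O)
-h(t(v), -78) = -(9 + √((-78)² + (-3 - 9)²) - (-3 - 9)) = -(9 + √(6084 + (-12)²) - 1*(-12)) = -(9 + √(6084 + 144) + 12) = -(9 + √6228 + 12) = -(9 + 6*√173 + 12) = -(21 + 6*√173) = -21 - 6*√173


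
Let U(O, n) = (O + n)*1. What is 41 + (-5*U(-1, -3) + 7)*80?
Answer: 2201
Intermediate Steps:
U(O, n) = O + n
41 + (-5*U(-1, -3) + 7)*80 = 41 + (-5*(-1 - 3) + 7)*80 = 41 + (-5*(-4) + 7)*80 = 41 + (20 + 7)*80 = 41 + 27*80 = 41 + 2160 = 2201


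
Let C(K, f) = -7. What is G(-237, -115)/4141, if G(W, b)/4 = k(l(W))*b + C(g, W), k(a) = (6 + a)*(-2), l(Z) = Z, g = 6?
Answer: -212548/4141 ≈ -51.328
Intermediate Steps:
k(a) = -12 - 2*a
G(W, b) = -28 + 4*b*(-12 - 2*W) (G(W, b) = 4*((-12 - 2*W)*b - 7) = 4*(b*(-12 - 2*W) - 7) = 4*(-7 + b*(-12 - 2*W)) = -28 + 4*b*(-12 - 2*W))
G(-237, -115)/4141 = (-28 - 8*(-115)*(6 - 237))/4141 = (-28 - 8*(-115)*(-231))*(1/4141) = (-28 - 212520)*(1/4141) = -212548*1/4141 = -212548/4141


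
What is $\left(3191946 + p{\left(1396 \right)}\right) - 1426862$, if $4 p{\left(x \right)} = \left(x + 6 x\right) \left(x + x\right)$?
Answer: $8585940$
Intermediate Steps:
$p{\left(x \right)} = \frac{7 x^{2}}{2}$ ($p{\left(x \right)} = \frac{\left(x + 6 x\right) \left(x + x\right)}{4} = \frac{7 x 2 x}{4} = \frac{14 x^{2}}{4} = \frac{7 x^{2}}{2}$)
$\left(3191946 + p{\left(1396 \right)}\right) - 1426862 = \left(3191946 + \frac{7 \cdot 1396^{2}}{2}\right) - 1426862 = \left(3191946 + \frac{7}{2} \cdot 1948816\right) - 1426862 = \left(3191946 + 6820856\right) - 1426862 = 10012802 - 1426862 = 8585940$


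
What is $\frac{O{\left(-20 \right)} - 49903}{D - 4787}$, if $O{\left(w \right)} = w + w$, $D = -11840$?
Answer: $\frac{49943}{16627} \approx 3.0037$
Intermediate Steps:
$O{\left(w \right)} = 2 w$
$\frac{O{\left(-20 \right)} - 49903}{D - 4787} = \frac{2 \left(-20\right) - 49903}{-11840 - 4787} = \frac{-40 - 49903}{-16627} = \left(-49943\right) \left(- \frac{1}{16627}\right) = \frac{49943}{16627}$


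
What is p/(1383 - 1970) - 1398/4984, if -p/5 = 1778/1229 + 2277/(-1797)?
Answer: -300413182463/1076873883484 ≈ -0.27897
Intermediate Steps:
p = -661055/736171 (p = -5*(1778/1229 + 2277/(-1797)) = -5*(1778*(1/1229) + 2277*(-1/1797)) = -5*(1778/1229 - 759/599) = -5*132211/736171 = -661055/736171 ≈ -0.89796)
p/(1383 - 1970) - 1398/4984 = -661055/(736171*(1383 - 1970)) - 1398/4984 = -661055/736171/(-587) - 1398*1/4984 = -661055/736171*(-1/587) - 699/2492 = 661055/432132377 - 699/2492 = -300413182463/1076873883484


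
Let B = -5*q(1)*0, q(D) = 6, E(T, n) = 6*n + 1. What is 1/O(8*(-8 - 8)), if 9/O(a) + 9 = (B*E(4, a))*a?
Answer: -1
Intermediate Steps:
E(T, n) = 1 + 6*n
B = 0 (B = -5*6*0 = -30*0 = 0)
O(a) = -1 (O(a) = 9/(-9 + (0*(1 + 6*a))*a) = 9/(-9 + 0*a) = 9/(-9 + 0) = 9/(-9) = 9*(-⅑) = -1)
1/O(8*(-8 - 8)) = 1/(-1) = -1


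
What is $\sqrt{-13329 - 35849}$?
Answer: $i \sqrt{49178} \approx 221.76 i$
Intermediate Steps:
$\sqrt{-13329 - 35849} = \sqrt{-49178} = i \sqrt{49178}$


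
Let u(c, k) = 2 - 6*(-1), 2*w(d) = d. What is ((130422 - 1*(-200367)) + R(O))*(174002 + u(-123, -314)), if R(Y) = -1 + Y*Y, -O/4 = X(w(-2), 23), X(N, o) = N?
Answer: 57563204040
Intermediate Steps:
w(d) = d/2
O = 4 (O = -2*(-2) = -4*(-1) = 4)
u(c, k) = 8 (u(c, k) = 2 + 6 = 8)
R(Y) = -1 + Y²
((130422 - 1*(-200367)) + R(O))*(174002 + u(-123, -314)) = ((130422 - 1*(-200367)) + (-1 + 4²))*(174002 + 8) = ((130422 + 200367) + (-1 + 16))*174010 = (330789 + 15)*174010 = 330804*174010 = 57563204040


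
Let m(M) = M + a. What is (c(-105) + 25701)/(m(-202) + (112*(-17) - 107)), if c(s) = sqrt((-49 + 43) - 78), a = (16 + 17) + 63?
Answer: -25701/2117 - 2*I*sqrt(21)/2117 ≈ -12.14 - 0.0043293*I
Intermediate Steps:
a = 96 (a = 33 + 63 = 96)
c(s) = 2*I*sqrt(21) (c(s) = sqrt(-6 - 78) = sqrt(-84) = 2*I*sqrt(21))
m(M) = 96 + M (m(M) = M + 96 = 96 + M)
(c(-105) + 25701)/(m(-202) + (112*(-17) - 107)) = (2*I*sqrt(21) + 25701)/((96 - 202) + (112*(-17) - 107)) = (25701 + 2*I*sqrt(21))/(-106 + (-1904 - 107)) = (25701 + 2*I*sqrt(21))/(-106 - 2011) = (25701 + 2*I*sqrt(21))/(-2117) = (25701 + 2*I*sqrt(21))*(-1/2117) = -25701/2117 - 2*I*sqrt(21)/2117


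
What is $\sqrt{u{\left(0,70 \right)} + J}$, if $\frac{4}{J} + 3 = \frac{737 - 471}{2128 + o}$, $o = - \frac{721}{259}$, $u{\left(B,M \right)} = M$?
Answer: $\frac{\sqrt{3506021547106}}{226057} \approx 8.283$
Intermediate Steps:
$o = - \frac{103}{37}$ ($o = \left(-721\right) \frac{1}{259} = - \frac{103}{37} \approx -2.7838$)
$J = - \frac{314532}{226057}$ ($J = \frac{4}{-3 + \frac{737 - 471}{2128 - \frac{103}{37}}} = \frac{4}{-3 + \frac{266}{\frac{78633}{37}}} = \frac{4}{-3 + 266 \cdot \frac{37}{78633}} = \frac{4}{-3 + \frac{9842}{78633}} = \frac{4}{- \frac{226057}{78633}} = 4 \left(- \frac{78633}{226057}\right) = - \frac{314532}{226057} \approx -1.3914$)
$\sqrt{u{\left(0,70 \right)} + J} = \sqrt{70 - \frac{314532}{226057}} = \sqrt{\frac{15509458}{226057}} = \frac{\sqrt{3506021547106}}{226057}$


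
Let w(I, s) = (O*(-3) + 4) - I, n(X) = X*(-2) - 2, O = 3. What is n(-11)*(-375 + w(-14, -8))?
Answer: -7320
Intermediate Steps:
n(X) = -2 - 2*X (n(X) = -2*X - 2 = -2 - 2*X)
w(I, s) = -5 - I (w(I, s) = (3*(-3) + 4) - I = (-9 + 4) - I = -5 - I)
n(-11)*(-375 + w(-14, -8)) = (-2 - 2*(-11))*(-375 + (-5 - 1*(-14))) = (-2 + 22)*(-375 + (-5 + 14)) = 20*(-375 + 9) = 20*(-366) = -7320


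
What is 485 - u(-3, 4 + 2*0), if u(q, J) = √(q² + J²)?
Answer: 480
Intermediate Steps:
u(q, J) = √(J² + q²)
485 - u(-3, 4 + 2*0) = 485 - √((4 + 2*0)² + (-3)²) = 485 - √((4 + 0)² + 9) = 485 - √(4² + 9) = 485 - √(16 + 9) = 485 - √25 = 485 - 1*5 = 485 - 5 = 480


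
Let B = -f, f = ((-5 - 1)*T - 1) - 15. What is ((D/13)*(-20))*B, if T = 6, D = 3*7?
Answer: -1680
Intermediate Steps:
D = 21
f = -52 (f = ((-5 - 1)*6 - 1) - 15 = (-6*6 - 1) - 15 = (-36 - 1) - 15 = -37 - 15 = -52)
B = 52 (B = -1*(-52) = 52)
((D/13)*(-20))*B = ((21/13)*(-20))*52 = -420/13*52 = -1680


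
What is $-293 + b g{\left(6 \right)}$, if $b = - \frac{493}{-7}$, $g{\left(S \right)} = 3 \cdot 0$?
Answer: $-293$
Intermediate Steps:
$g{\left(S \right)} = 0$
$b = \frac{493}{7}$ ($b = \left(-493\right) \left(- \frac{1}{7}\right) = \frac{493}{7} \approx 70.429$)
$-293 + b g{\left(6 \right)} = -293 + \frac{493}{7} \cdot 0 = -293 + 0 = -293$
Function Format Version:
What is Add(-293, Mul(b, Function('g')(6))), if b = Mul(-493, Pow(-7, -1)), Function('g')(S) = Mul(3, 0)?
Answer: -293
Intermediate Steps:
Function('g')(S) = 0
b = Rational(493, 7) (b = Mul(-493, Rational(-1, 7)) = Rational(493, 7) ≈ 70.429)
Add(-293, Mul(b, Function('g')(6))) = Add(-293, Mul(Rational(493, 7), 0)) = Add(-293, 0) = -293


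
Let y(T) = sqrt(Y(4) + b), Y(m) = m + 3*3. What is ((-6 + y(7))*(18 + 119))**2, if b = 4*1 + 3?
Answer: 1051064 - 450456*sqrt(5) ≈ 43814.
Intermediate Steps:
Y(m) = 9 + m (Y(m) = m + 9 = 9 + m)
b = 7 (b = 4 + 3 = 7)
y(T) = 2*sqrt(5) (y(T) = sqrt((9 + 4) + 7) = sqrt(13 + 7) = sqrt(20) = 2*sqrt(5))
((-6 + y(7))*(18 + 119))**2 = ((-6 + 2*sqrt(5))*(18 + 119))**2 = ((-6 + 2*sqrt(5))*137)**2 = (-822 + 274*sqrt(5))**2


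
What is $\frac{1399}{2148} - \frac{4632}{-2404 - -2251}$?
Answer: $\frac{376429}{12172} \approx 30.926$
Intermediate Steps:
$\frac{1399}{2148} - \frac{4632}{-2404 - -2251} = 1399 \cdot \frac{1}{2148} - \frac{4632}{-2404 + 2251} = \frac{1399}{2148} - \frac{4632}{-153} = \frac{1399}{2148} - - \frac{1544}{51} = \frac{1399}{2148} + \frac{1544}{51} = \frac{376429}{12172}$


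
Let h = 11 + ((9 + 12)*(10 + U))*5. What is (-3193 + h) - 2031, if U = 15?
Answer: -2588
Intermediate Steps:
h = 2636 (h = 11 + ((9 + 12)*(10 + 15))*5 = 11 + (21*25)*5 = 11 + 525*5 = 11 + 2625 = 2636)
(-3193 + h) - 2031 = (-3193 + 2636) - 2031 = -557 - 2031 = -2588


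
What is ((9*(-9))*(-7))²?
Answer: 321489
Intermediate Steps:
((9*(-9))*(-7))² = (-81*(-7))² = 567² = 321489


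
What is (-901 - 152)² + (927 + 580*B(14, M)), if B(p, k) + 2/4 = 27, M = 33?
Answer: 1125106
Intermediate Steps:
B(p, k) = 53/2 (B(p, k) = -½ + 27 = 53/2)
(-901 - 152)² + (927 + 580*B(14, M)) = (-901 - 152)² + (927 + 580*(53/2)) = (-1053)² + (927 + 15370) = 1108809 + 16297 = 1125106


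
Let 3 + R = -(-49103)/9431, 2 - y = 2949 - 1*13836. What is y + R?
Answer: 102714969/9431 ≈ 10891.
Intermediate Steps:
y = 10889 (y = 2 - (2949 - 1*13836) = 2 - (2949 - 13836) = 2 - 1*(-10887) = 2 + 10887 = 10889)
R = 20810/9431 (R = -3 - (-49103)/9431 = -3 - 1*(-49103/9431) = -3 + 49103/9431 = 20810/9431 ≈ 2.2066)
y + R = 10889 + 20810/9431 = 102714969/9431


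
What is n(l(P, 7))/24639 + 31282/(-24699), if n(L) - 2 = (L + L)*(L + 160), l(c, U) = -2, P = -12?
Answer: -262105856/202852887 ≈ -1.2921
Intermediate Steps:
n(L) = 2 + 2*L*(160 + L) (n(L) = 2 + (L + L)*(L + 160) = 2 + (2*L)*(160 + L) = 2 + 2*L*(160 + L))
n(l(P, 7))/24639 + 31282/(-24699) = (2 + 2*(-2)² + 320*(-2))/24639 + 31282/(-24699) = (2 + 2*4 - 640)*(1/24639) + 31282*(-1/24699) = (2 + 8 - 640)*(1/24639) - 31282/24699 = -630*1/24639 - 31282/24699 = -210/8213 - 31282/24699 = -262105856/202852887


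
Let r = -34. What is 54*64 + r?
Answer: 3422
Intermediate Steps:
54*64 + r = 54*64 - 34 = 3456 - 34 = 3422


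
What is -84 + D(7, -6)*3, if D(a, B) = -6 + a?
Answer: -81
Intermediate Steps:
-84 + D(7, -6)*3 = -84 + (-6 + 7)*3 = -84 + 1*3 = -84 + 3 = -81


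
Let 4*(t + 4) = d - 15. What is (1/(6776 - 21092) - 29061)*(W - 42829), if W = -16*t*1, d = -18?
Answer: 5912305743447/4772 ≈ 1.2390e+9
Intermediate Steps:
t = -49/4 (t = -4 + (-18 - 15)/4 = -4 + (¼)*(-33) = -4 - 33/4 = -49/4 ≈ -12.250)
W = 196 (W = -16*(-49/4)*1 = 196*1 = 196)
(1/(6776 - 21092) - 29061)*(W - 42829) = (1/(6776 - 21092) - 29061)*(196 - 42829) = (1/(-14316) - 29061)*(-42633) = (-1/14316 - 29061)*(-42633) = -416037277/14316*(-42633) = 5912305743447/4772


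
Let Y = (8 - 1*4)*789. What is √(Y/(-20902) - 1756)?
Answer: I*√191812783834/10451 ≈ 41.906*I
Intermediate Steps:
Y = 3156 (Y = (8 - 4)*789 = 4*789 = 3156)
√(Y/(-20902) - 1756) = √(3156/(-20902) - 1756) = √(3156*(-1/20902) - 1756) = √(-1578/10451 - 1756) = √(-18353534/10451) = I*√191812783834/10451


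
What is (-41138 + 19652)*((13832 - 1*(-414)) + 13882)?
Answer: -604358208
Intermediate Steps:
(-41138 + 19652)*((13832 - 1*(-414)) + 13882) = -21486*((13832 + 414) + 13882) = -21486*(14246 + 13882) = -21486*28128 = -604358208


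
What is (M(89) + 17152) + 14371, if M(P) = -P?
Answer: 31434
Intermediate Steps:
(M(89) + 17152) + 14371 = (-1*89 + 17152) + 14371 = (-89 + 17152) + 14371 = 17063 + 14371 = 31434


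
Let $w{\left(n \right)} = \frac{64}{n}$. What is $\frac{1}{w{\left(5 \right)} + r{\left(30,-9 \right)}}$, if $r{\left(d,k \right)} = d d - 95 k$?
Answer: $\frac{5}{8839} \approx 0.00056568$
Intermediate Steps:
$r{\left(d,k \right)} = d^{2} - 95 k$
$\frac{1}{w{\left(5 \right)} + r{\left(30,-9 \right)}} = \frac{1}{\frac{64}{5} - \left(-855 - 30^{2}\right)} = \frac{1}{64 \cdot \frac{1}{5} + \left(900 + 855\right)} = \frac{1}{\frac{64}{5} + 1755} = \frac{1}{\frac{8839}{5}} = \frac{5}{8839}$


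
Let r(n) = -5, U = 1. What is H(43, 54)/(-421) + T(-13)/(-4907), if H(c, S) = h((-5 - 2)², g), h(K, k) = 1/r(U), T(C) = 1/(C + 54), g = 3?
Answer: 199082/423498635 ≈ 0.00047009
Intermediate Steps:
T(C) = 1/(54 + C)
h(K, k) = -⅕ (h(K, k) = 1/(-5) = -⅕)
H(c, S) = -⅕
H(43, 54)/(-421) + T(-13)/(-4907) = -⅕/(-421) + 1/((54 - 13)*(-4907)) = -⅕*(-1/421) - 1/4907/41 = 1/2105 + (1/41)*(-1/4907) = 1/2105 - 1/201187 = 199082/423498635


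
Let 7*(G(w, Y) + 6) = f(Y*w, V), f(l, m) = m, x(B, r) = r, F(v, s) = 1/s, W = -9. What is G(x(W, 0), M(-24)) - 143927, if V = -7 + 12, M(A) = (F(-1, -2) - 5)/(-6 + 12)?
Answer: -1007526/7 ≈ -1.4393e+5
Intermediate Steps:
M(A) = -11/12 (M(A) = (1/(-2) - 5)/(-6 + 12) = (-1/2 - 5)/6 = -11/2*1/6 = -11/12)
V = 5
G(w, Y) = -37/7 (G(w, Y) = -6 + (1/7)*5 = -6 + 5/7 = -37/7)
G(x(W, 0), M(-24)) - 143927 = -37/7 - 143927 = -1007526/7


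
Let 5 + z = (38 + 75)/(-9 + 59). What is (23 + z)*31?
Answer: 31403/50 ≈ 628.06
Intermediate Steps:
z = -137/50 (z = -5 + (38 + 75)/(-9 + 59) = -5 + 113/50 = -137/50 ≈ -2.7400)
(23 + z)*31 = (23 - 137/50)*31 = (1013/50)*31 = 31403/50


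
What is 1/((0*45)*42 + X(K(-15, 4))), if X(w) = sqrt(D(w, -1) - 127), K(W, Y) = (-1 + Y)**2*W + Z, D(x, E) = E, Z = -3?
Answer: -I*sqrt(2)/16 ≈ -0.088388*I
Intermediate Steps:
K(W, Y) = -3 + W*(-1 + Y)**2 (K(W, Y) = (-1 + Y)**2*W - 3 = W*(-1 + Y)**2 - 3 = -3 + W*(-1 + Y)**2)
X(w) = 8*I*sqrt(2) (X(w) = sqrt(-1 - 127) = sqrt(-128) = 8*I*sqrt(2))
1/((0*45)*42 + X(K(-15, 4))) = 1/((0*45)*42 + 8*I*sqrt(2)) = 1/(0*42 + 8*I*sqrt(2)) = 1/(0 + 8*I*sqrt(2)) = 1/(8*I*sqrt(2)) = -I*sqrt(2)/16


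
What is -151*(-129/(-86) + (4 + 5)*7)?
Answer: -19479/2 ≈ -9739.5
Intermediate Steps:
-151*(-129/(-86) + (4 + 5)*7) = -151*(-129*(-1/86) + 9*7) = -151*(3/2 + 63) = -151*129/2 = -19479/2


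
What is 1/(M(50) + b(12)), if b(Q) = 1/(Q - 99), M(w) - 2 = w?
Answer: 87/4523 ≈ 0.019235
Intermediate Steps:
M(w) = 2 + w
b(Q) = 1/(-99 + Q)
1/(M(50) + b(12)) = 1/((2 + 50) + 1/(-99 + 12)) = 1/(52 + 1/(-87)) = 1/(52 - 1/87) = 1/(4523/87) = 87/4523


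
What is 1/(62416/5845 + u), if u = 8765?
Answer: 5845/51293841 ≈ 0.00011395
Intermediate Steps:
1/(62416/5845 + u) = 1/(62416/5845 + 8765) = 1/(51293841/5845) = 5845/51293841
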